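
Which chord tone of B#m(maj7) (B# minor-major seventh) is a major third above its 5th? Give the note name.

B#mM7: B#, D#, F##, A##.
The 5th is F##. A major third above F## is A##.
A## is the chord's 7th.

A##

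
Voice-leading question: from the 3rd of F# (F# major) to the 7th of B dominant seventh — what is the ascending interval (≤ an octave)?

d8

F# (F# major) has A# as its 3rd, and B dominant seventh has A as its 7th.
8 letter names make it an octave; at 11 semitones (a half step narrower than perfect) the quality is diminished.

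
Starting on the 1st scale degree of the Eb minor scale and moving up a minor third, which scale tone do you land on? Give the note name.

Gb

The scale is Eb F Gb Ab Bb Cb Db.
The 1st scale degree is Eb; a minor third above that is Gb — scale degree 3.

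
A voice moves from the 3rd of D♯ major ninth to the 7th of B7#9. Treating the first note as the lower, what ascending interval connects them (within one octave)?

D♯ major ninth has F𝄪 as its 3rd, and B7#9 has A as its 7th.
From F𝄪 to A: 2 semitones over a third = diminished.

d3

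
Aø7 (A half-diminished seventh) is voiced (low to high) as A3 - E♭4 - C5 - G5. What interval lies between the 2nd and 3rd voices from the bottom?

major sixth

Those voices are E♭4 and C5.
From E♭ to C is 9 semitones, exactly the major sixth.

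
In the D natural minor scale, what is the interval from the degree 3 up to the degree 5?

Spelling the D natural minor scale: D E F G A Bb C.
The degree 3 is F and the scale degree 5 is A.
From F to A is 4 semitones, exactly the major third.

major 3rd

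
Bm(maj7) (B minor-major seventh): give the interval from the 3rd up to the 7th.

augmented 5th

Bm(maj7) is spelled B, D, F#, A#.
The 3rd is D and the 7th is A#.
D up to A# is 8 semitones, a half step wider than a perfect fifth, so the interval is augmented.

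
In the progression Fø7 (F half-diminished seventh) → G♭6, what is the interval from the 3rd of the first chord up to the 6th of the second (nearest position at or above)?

P5

Fø7 (F half-diminished seventh) has A♭ as its 3rd, and G♭6 has E♭ as its 6th.
A♭ up to E♭ spans 5 letter names and 7 semitones — a perfect fifth.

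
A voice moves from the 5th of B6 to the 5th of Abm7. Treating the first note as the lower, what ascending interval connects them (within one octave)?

d7

The 5th of B6 is F#; the 5th of Abm7 is Eb.
F# up to Eb is 9 semitones, a whole step narrower than a major seventh, so the interval is diminished.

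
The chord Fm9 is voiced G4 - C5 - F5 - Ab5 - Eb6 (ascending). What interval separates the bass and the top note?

The outer voices are G4 and Eb6.
13 letter names make it a thirteenth; at 20 semitones (a half step narrower than major) the quality is minor.

minor 13th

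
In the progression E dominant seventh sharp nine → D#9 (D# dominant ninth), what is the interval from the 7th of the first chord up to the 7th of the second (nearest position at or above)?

The 7th of E dominant seventh sharp nine is D; the 7th of D#9 (D# dominant ninth) is C#.
From D to C# is 11 semitones, exactly the major seventh.

major seventh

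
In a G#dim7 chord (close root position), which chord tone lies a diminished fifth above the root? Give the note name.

G#dim7: G#–B–D–F.
The root is G#. A diminished fifth above G# is D.
D is the chord's 5th.

D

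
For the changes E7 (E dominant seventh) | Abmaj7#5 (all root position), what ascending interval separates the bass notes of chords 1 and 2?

The roots are E and Ab.
E up to Ab is 4 semitones, a half step narrower than a perfect fourth, so the interval is diminished.

diminished fourth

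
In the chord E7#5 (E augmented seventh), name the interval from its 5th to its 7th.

E7#5 is spelled E, G#, B#, D.
So we need the interval from B# up to D.
From B# to D: 2 semitones over a third = diminished.

diminished third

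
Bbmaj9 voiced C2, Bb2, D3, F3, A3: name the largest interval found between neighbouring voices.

minor seventh

Adjacent intervals: C2→Bb2 = minor seventh; Bb2→D3 = major third; D3→F3 = minor third; F3→A3 = major third.
The largest is C2 to Bb2, a minor seventh (10 semitones).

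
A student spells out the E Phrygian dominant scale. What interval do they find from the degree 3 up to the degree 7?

E phrygian dominant: E F G# A B C D.
The degree 3 is G# and the 7th degree is D.
From G# to D: 6 semitones over a fifth = diminished.

diminished fifth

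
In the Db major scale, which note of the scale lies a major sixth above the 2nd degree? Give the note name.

The scale is Db Eb F Gb Ab Bb C.
The 2nd degree is Eb; a major sixth above that is C — scale degree 7.

C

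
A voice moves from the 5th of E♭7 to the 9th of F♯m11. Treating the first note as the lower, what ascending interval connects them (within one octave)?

A6

The 5th of E♭7 is B♭; the 9th of F♯m11 is G♯.
B♭ up to G♯ is 10 semitones, a half step wider than a major sixth, so the interval is augmented.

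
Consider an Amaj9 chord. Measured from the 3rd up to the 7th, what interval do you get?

perfect fifth

Amaj9: A–C#–E–G#–B.
That puts C# below G#.
From C# to G# is 7 semitones, exactly the perfect fifth.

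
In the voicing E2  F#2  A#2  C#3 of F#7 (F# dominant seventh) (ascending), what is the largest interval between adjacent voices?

Adjacent intervals: E2→F#2 = major second; F#2→A#2 = major third; A#2→C#3 = minor third.
The largest is F#2 to A#2, a major third (4 semitones).

major third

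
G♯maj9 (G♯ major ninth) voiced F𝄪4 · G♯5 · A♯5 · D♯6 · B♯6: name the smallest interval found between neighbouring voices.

M2

Adjacent intervals: F𝄪4→G♯5 = minor ninth; G♯5→A♯5 = major second; A♯5→D♯6 = perfect fourth; D♯6→B♯6 = major sixth.
The smallest is G♯5 to A♯5, a major second (2 semitones).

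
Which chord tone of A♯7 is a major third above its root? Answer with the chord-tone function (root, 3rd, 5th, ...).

3rd

Spelling the chord: A♯–C𝄪–E♯–G♯.
The root is A♯. A major third above A♯ is C𝄪.
C𝄪 is the chord's 3rd.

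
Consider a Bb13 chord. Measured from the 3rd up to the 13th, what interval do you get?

perfect eleventh

Bb13: Bb–D–F–Ab–C–G.
That puts D below G.
From D to G is 17 semitones, exactly the perfect eleventh.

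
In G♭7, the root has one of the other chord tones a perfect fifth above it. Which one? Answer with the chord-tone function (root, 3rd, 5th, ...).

5th

Spelling the chord: G♭ B♭ D♭ F♭.
The root is G♭. A perfect fifth above G♭ is D♭.
D♭ is the chord's 5th.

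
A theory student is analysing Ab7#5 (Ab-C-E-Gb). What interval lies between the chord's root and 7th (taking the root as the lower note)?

Root = Ab; 7th = Gb.
From Ab to Gb: 10 semitones over a seventh = minor.

minor 7th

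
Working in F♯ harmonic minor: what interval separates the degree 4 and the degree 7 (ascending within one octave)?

Spelling F♯ harmonic minor: F♯ G♯ A B C♯ D E♯.
Degree 4 = B; 7th scale degree = E♯.
From B to E♯: 6 semitones over a fourth = augmented.

augmented 4th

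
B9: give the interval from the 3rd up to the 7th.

diminished 5th

B9 is spelled B, D#, F#, A, C#.
The 3rd is D# and the 7th is A.
From D# to A: 6 semitones over a fifth = diminished.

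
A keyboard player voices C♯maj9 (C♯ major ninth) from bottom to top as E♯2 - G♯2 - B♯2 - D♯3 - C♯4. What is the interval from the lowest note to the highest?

minor thirteenth

The outer voices are E♯2 and C♯4.
From E♯ to C♯: 20 semitones over a thirteenth = minor.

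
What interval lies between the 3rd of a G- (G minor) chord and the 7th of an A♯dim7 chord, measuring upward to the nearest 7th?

major 6th

G- (G minor) has B♭ as its 3rd, and A♯dim7 has G as its 7th.
From B♭ to G is 9 semitones, exactly the major sixth.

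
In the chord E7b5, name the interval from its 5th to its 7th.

major third

E dominant seventh flat five is spelled E, G#, Bb, D.
5th = Bb; 7th = D.
Bb up to D spans 3 letter names and 4 semitones — a major third.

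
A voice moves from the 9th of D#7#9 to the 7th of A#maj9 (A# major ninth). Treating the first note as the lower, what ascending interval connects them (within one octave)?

minor third

D#7#9 has E## as its 9th, and A#maj9 (A# major ninth) has G## as its 7th.
3 letter names make it a third; at 3 semitones (a half step narrower than major) the quality is minor.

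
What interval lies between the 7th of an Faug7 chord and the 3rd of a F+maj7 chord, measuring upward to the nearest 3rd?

Faug7 has Eb as its 7th, and F+maj7 has A as its 3rd.
4 letter names make it a fourth; at 6 semitones (a half step wider than perfect) the quality is augmented.

augmented fourth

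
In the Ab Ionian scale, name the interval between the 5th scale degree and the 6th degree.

M2

Ab major: Ab Bb C Db Eb F G.
The 5th scale degree is Eb and the degree 6 is F.
From Eb to F is 2 semitones, exactly the major second.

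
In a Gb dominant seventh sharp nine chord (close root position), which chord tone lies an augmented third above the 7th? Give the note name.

Spelling the chord: Gb-Bb-Db-Fb-A.
The 7th is Fb. An augmented third above Fb is A.
A is the chord's 9th.

A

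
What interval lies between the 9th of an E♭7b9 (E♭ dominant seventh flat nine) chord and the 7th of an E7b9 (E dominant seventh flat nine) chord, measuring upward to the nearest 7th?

augmented sixth

The 9th of E♭7b9 (E♭ dominant seventh flat nine) is F♭; the 7th of E7b9 (E dominant seventh flat nine) is D.
F♭ up to D is 10 semitones, a half step wider than a major sixth, so the interval is augmented.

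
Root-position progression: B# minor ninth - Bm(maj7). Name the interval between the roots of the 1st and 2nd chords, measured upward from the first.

The roots are B# and B.
8 letter names make it an octave; at 11 semitones (a half step narrower than perfect) the quality is diminished.

diminished 8th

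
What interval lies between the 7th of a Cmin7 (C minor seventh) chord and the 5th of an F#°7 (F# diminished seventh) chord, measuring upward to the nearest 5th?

The 7th of Cmin7 (C minor seventh) is Bb; the 5th of F#°7 (F# diminished seventh) is C.
Counting 2 letters and 2 half steps from Bb gives a major second.

major 2nd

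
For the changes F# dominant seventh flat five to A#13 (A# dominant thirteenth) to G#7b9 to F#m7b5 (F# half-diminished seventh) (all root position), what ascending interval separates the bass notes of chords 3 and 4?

The roots are G# and F#.
7 letter names make it a seventh; at 10 semitones (a half step narrower than major) the quality is minor.

minor 7th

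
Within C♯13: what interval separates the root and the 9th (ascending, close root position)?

C♯13 (C♯ dominant thirteenth): C♯–E♯–G♯–B–D♯–A♯.
So we need the interval from C♯ up to D♯.
Counting 9 letters and 14 half steps from C♯ gives a major ninth.

major ninth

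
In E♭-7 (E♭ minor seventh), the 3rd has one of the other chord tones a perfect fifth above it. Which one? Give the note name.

Db

The chord tones of E♭ minor seventh are E♭, G♭, B♭, D♭.
The 3rd is G♭. A perfect fifth above G♭ is D♭.
D♭ is the chord's 7th.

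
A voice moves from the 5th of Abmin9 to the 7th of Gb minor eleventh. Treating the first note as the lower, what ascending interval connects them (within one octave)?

m2

The 5th of Abmin9 is Eb; the 7th of Gb minor eleventh is Fb.
Eb up to Fb is 1 semitone, a half step narrower than a major second, so the interval is minor.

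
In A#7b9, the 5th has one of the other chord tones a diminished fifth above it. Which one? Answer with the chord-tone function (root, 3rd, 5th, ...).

9th

The chord tones of A#7b9 (A# dominant seventh flat nine) are A#, C##, E#, G#, B.
The 5th is E#. A diminished fifth above E# is B.
B is the chord's 9th.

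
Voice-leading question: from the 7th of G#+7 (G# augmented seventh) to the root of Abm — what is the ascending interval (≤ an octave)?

The 7th of G#+7 (G# augmented seventh) is F#; the root of Abm is Ab.
3 letter names make it a third; at 2 semitones (a whole step narrower than major) the quality is diminished.

diminished 3rd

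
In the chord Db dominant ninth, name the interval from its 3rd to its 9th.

Spelling the chord: Db–F–Ab–Cb–Eb.
That puts F below Eb.
F up to Eb is 10 semitones, a half step narrower than a major seventh, so the interval is minor.

minor seventh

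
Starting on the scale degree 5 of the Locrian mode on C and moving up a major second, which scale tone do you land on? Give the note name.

Ab

The scale is C Db Eb F Gb Ab Bb.
The scale degree 5 is Gb; a major second above that is Ab — scale degree 6.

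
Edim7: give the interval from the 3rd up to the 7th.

diminished fifth

E°7 (E diminished seventh): E–G–Bb–Db.
3rd = G; 7th = Db.
5 letter names make it a fifth; at 6 semitones (a half step narrower than perfect) the quality is diminished.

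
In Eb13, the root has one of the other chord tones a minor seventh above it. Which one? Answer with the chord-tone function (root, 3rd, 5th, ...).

7th

The chord tones of Eb13 are Eb–G–Bb–Db–F–C.
The root is Eb. A minor seventh above Eb is Db.
Db is the chord's 7th.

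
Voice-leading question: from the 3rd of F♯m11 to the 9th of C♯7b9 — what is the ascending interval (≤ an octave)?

perfect fourth

F♯m11 has A as its 3rd, and C♯7b9 has D as its 9th.
From A to D is 5 semitones, exactly the perfect fourth.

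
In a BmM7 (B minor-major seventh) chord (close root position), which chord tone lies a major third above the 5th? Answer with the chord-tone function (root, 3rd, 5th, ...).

B minor-major seventh is spelled B, D, F#, A#.
The 5th is F#. A major third above F# is A#.
A# is the chord's 7th.

7th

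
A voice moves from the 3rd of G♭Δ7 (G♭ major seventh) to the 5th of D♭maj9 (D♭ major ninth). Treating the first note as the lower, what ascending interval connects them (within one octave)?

minor seventh

G♭Δ7 (G♭ major seventh) has B♭ as its 3rd, and D♭maj9 (D♭ major ninth) has A♭ as its 5th.
From B♭ to A♭: 10 semitones over a seventh = minor.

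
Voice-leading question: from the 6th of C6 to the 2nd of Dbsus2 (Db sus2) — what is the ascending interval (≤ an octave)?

diminished fifth

The 6th of C6 is A; the 2nd of Dbsus2 (Db sus2) is Eb.
A up to Eb is 6 semitones, a half step narrower than a perfect fifth, so the interval is diminished.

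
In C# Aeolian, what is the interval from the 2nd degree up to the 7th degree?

minor sixth

C# natural minor: C# D# E F# G# A B.
That puts D# below B.
From D# to B: 8 semitones over a sixth = minor.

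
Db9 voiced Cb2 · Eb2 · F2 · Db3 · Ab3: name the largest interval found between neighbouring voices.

Adjacent intervals: Cb2→Eb2 = major third; Eb2→F2 = major second; F2→Db3 = minor sixth; Db3→Ab3 = perfect fifth.
The largest is F2 to Db3, a minor sixth (8 semitones).

minor sixth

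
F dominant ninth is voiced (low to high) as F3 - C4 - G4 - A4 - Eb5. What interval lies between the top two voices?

Those voices are A4 and Eb5.
From A to Eb: 6 semitones over a fifth = diminished.

diminished 5th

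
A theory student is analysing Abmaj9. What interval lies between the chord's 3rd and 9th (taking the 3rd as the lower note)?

Spelling the chord: Ab-C-Eb-G-Bb.
The 3rd is C and the 9th is Bb.
7 letter names make it a seventh; at 10 semitones (a half step narrower than major) the quality is minor.

minor seventh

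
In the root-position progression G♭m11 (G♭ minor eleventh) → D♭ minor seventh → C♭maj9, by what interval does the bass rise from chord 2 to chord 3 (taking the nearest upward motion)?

minor seventh

The roots are D♭ and C♭.
D♭ up to C♭ is 10 semitones, a half step narrower than a major seventh, so the interval is minor.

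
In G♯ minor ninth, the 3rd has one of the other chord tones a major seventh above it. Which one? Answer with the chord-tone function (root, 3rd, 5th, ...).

9th

G♯ minor ninth is spelled G♯-B-D♯-F♯-A♯.
The 3rd is B. A major seventh above B is A♯.
A♯ is the chord's 9th.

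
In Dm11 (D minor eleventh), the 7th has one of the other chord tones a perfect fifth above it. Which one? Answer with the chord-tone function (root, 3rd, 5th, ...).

11th

Dm11: D, F, A, C, E, G.
The 7th is C. A perfect fifth above C is G.
G is the chord's 11th.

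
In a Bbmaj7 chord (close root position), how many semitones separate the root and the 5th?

7

BbΔ7 is spelled Bb-D-F-A.
Bb to F is a perfect fifth: 7 semitones.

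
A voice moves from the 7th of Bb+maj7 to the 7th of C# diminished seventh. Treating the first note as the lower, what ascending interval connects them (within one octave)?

The 7th of Bb+maj7 is A; the 7th of C# diminished seventh is Bb.
A up to Bb is 1 semitone, a half step narrower than a major second, so the interval is minor.

minor second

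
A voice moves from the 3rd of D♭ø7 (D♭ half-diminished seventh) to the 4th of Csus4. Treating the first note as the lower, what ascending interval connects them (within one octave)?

augmented unison

D♭ø7 (D♭ half-diminished seventh) has F♭ as its 3rd, and Csus4 has F as its 4th.
1 letter names make it a unison; at 1 semitone (a half step wider than perfect) the quality is augmented.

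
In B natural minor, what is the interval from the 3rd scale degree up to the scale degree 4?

major 2nd

B natural minor: B C♯ D E F♯ G A.
That puts D below E.
D up to E spans 2 letter names and 2 semitones — a major second.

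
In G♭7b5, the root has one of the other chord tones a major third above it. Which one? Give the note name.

The chord tones of G♭ dominant seventh flat five are G♭, B♭, D𝄫, F♭.
The root is G♭. A major third above G♭ is B♭.
B♭ is the chord's 3rd.

Bb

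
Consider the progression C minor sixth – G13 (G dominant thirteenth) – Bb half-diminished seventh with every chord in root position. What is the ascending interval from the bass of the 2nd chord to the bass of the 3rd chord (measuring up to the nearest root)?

minor third

The roots are G and Bb.
3 letter names make it a third; at 3 semitones (a half step narrower than major) the quality is minor.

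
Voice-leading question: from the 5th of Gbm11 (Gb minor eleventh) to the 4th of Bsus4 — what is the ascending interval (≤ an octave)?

augmented 2nd

Gbm11 (Gb minor eleventh) has Db as its 5th, and Bsus4 has E as its 4th.
From Db to E: 3 semitones over a second = augmented.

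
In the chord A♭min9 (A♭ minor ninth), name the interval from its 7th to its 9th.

major 3rd

The chord tones of A♭ minor ninth are A♭, C♭, E♭, G♭, B♭.
The 7th is G♭ and the 9th is B♭.
From G♭ to B♭ is 4 semitones, exactly the major third.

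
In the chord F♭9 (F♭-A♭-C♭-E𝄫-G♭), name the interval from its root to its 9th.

The root is F♭ and the 9th is G♭.
Counting 9 letters and 14 half steps from F♭ gives a major ninth.

major 9th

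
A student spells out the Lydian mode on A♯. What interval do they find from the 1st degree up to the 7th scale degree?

Spelling the Lydian mode on A♯: A♯ B♯ C𝄪 D𝄪 E♯ F𝄪 G𝄪.
So we need the interval from A♯ up to G𝄪.
Counting 7 letters and 11 half steps from A♯ gives a major seventh.

major 7th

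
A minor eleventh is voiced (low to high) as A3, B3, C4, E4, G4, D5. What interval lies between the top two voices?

perfect fifth

Those voices are G4 and D5.
Counting 5 letters and 7 half steps from G gives a perfect fifth.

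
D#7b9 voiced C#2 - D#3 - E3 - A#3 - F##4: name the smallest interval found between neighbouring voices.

Adjacent intervals: C#2→D#3 = major ninth; D#3→E3 = minor second; E3→A#3 = augmented fourth; A#3→F##4 = major sixth.
The smallest is D#3 to E3, a minor second (1 semitone).

m2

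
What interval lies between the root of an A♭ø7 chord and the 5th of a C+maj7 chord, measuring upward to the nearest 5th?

augmented 7th

A♭ø7 has A♭ as its root, and C+maj7 has G♯ as its 5th.
7 letter names make it a seventh; at 12 semitones (a half step wider than major) the quality is augmented.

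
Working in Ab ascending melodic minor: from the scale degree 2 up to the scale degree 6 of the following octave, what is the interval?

P12

Ab melodic minor: Ab Bb Cb Db Eb F G.
The scale degree 2 is Bb and the scale degree 6 (up an octave) is F.
From Bb to F is 19 semitones, exactly the perfect twelfth.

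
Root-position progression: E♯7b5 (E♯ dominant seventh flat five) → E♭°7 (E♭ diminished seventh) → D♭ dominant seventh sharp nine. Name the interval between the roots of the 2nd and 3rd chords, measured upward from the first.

The roots are E♭ and D♭.
From E♭ to D♭: 10 semitones over a seventh = minor.

minor seventh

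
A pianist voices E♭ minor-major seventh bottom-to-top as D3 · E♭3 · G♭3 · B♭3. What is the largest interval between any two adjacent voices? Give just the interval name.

major third

Adjacent intervals: D3→E♭3 = minor second; E♭3→G♭3 = minor third; G♭3→B♭3 = major third.
The largest is G♭3 to B♭3, a major third (4 semitones).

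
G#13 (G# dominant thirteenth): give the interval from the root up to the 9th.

G# dominant thirteenth is spelled G#-B#-D#-F#-A#-E#.
So we need the interval from G# up to A#.
Counting 9 letters and 14 half steps from G# gives a major ninth.

major 9th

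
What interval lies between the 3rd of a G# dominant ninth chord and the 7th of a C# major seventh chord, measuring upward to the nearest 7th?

The 3rd of G# dominant ninth is B#; the 7th of C# major seventh is B#.
From B# to B# is 0 semitones, exactly the perfect unison.

perfect unison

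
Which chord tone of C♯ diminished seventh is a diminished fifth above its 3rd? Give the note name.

Bb

Spelling the chord: C♯-E-G-B♭.
The 3rd is E. A diminished fifth above E is B♭.
B♭ is the chord's 7th.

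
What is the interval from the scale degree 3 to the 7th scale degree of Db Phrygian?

The scale runs Db Ebb Fb Gb Ab Bbb Cb.
Scale degree 3 = Fb; degree 7 = Cb.
From Fb to Cb is 7 semitones, exactly the perfect fifth.

perfect 5th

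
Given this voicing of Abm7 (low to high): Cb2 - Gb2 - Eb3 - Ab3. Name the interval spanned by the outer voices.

major thirteenth

The outer voices are Cb2 and Ab3.
From Cb to Ab is 21 semitones, exactly the major thirteenth.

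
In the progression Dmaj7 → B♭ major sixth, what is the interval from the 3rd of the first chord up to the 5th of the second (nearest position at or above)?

Dmaj7 has F♯ as its 3rd, and B♭ major sixth has F as its 5th.
F♯ up to F is 11 semitones, a half step narrower than a perfect octave, so the interval is diminished.

diminished octave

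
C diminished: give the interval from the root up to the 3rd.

The chord tones of C° are C–Eb–Gb.
The root is C and the 3rd is Eb.
C up to Eb is 3 semitones, a half step narrower than a major third, so the interval is minor.

minor 3rd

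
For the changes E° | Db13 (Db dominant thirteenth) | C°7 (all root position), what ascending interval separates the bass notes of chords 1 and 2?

The roots are E and Db.
7 letter names make it a seventh; at 9 semitones (a whole step narrower than major) the quality is diminished.

diminished seventh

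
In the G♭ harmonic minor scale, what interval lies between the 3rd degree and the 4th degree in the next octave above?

Spelling the G♭ harmonic minor scale: G♭ A♭ B𝄫 C♭ D♭ E𝄫 F.
3rd degree = B𝄫; 4th scale degree (up an octave) = C♭.
Counting 9 letters and 14 half steps from B𝄫 gives a major ninth.

major 9th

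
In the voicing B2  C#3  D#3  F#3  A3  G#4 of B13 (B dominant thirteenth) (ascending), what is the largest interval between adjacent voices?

Adjacent intervals: B2→C#3 = major second; C#3→D#3 = major second; D#3→F#3 = minor third; F#3→A3 = minor third; A3→G#4 = major seventh.
The largest is A3 to G#4, a major seventh (11 semitones).

M7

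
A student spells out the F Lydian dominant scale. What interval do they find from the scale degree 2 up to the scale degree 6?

F lydian dominant: F G A B C D Eb.
The scale degree 2 is G and the degree 6 is D.
G up to D spans 5 letter names and 7 semitones — a perfect fifth.

perfect 5th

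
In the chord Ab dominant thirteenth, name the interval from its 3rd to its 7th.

Ab dominant thirteenth is spelled Ab, C, Eb, Gb, Bb, F.
The 3rd is C and the 7th is Gb.
C up to Gb is 6 semitones, a half step narrower than a perfect fifth, so the interval is diminished.

diminished 5th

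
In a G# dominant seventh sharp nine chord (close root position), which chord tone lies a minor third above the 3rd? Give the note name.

Spelling the chord: G#–B#–D#–F#–A##.
The 3rd is B#. A minor third above B# is D#.
D# is the chord's 5th.

D#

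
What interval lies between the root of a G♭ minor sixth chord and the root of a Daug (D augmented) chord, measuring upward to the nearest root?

G♭ minor sixth has G♭ as its root, and Daug (D augmented) has D as its root.
5 letter names make it a fifth; at 8 semitones (a half step wider than perfect) the quality is augmented.

augmented 5th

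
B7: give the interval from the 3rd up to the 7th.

diminished 5th

The chord tones of B7 are B–D#–F#–A.
The 3rd is D# and the 7th is A.
From D# to A: 6 semitones over a fifth = diminished.
That tritone between 3rd and 7th is what gives the dominant seventh its pull toward resolution.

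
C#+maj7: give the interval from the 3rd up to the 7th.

perfect fifth

Spelling the chord: C#–E#–G##–B#.
So we need the interval from E# up to B#.
From E# to B# is 7 semitones, exactly the perfect fifth.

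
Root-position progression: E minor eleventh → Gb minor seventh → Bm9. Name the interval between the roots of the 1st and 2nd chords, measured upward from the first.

diminished 3rd

The roots are E and Gb.
E up to Gb is 2 semitones, a whole step narrower than a major third, so the interval is diminished.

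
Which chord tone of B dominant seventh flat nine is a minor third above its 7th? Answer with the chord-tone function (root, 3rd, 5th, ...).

9th

B7b9 (B dominant seventh flat nine): B, D#, F#, A, C.
The 7th is A. A minor third above A is C.
C is the chord's 9th.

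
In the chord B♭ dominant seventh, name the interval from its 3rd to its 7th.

B♭7: B♭–D–F–A♭.
3rd = D; 7th = A♭.
D up to A♭ is 6 semitones, a half step narrower than a perfect fifth, so the interval is diminished.

diminished fifth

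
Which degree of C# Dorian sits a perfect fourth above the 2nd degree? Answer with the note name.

G#

The scale is C# D# E F# G# A# B.
The 2nd degree is D#; a perfect fourth above that is G# — scale degree 5.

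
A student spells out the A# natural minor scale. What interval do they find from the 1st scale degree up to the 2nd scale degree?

The scale runs A# B# C# D# E# F# G#.
The 1st scale degree is A# and the 2nd scale degree is B#.
From A# to B# is 2 semitones, exactly the major second.

M2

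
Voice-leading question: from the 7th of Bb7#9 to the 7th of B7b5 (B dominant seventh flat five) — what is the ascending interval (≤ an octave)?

A1

The 7th of Bb7#9 is Ab; the 7th of B7b5 (B dominant seventh flat five) is A.
1 letter names make it a unison; at 1 semitone (a half step wider than perfect) the quality is augmented.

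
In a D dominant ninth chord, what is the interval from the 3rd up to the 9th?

The chord tones of D9 are D-F#-A-C-E.
That puts F# below E.
7 letter names make it a seventh; at 10 semitones (a half step narrower than major) the quality is minor.

minor 7th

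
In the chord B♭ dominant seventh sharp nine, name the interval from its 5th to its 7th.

Spelling the chord: B♭, D, F, A♭, C♯.
The 5th is F and the 7th is A♭.
F up to A♭ is 3 semitones, a half step narrower than a major third, so the interval is minor.

minor 3rd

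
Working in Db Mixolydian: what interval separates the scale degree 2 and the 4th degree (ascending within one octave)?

minor third

The scale runs Db Eb F Gb Ab Bb Cb.
Scale degree 2 = Eb; 4th degree = Gb.
From Eb to Gb: 3 semitones over a third = minor.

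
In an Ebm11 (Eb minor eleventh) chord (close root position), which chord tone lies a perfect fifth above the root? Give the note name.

Ebm11: Eb-Gb-Bb-Db-F-Ab.
The root is Eb. A perfect fifth above Eb is Bb.
Bb is the chord's 5th.

Bb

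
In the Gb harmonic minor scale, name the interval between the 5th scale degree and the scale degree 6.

Spelling the Gb harmonic minor scale: Gb Ab Bbb Cb Db Ebb F.
The 5th scale degree is Db and the degree 6 is Ebb.
Db up to Ebb is 1 semitone, a half step narrower than a major second, so the interval is minor.

minor 2nd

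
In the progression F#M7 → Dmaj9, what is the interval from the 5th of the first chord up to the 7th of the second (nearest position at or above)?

perfect unison

The 5th of F#M7 is C#; the 7th of Dmaj9 is C#.
C# up to C# spans 1 letter names and 0 semitones — a perfect unison.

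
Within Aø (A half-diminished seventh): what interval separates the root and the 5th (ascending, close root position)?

Am7b5 is spelled A–C–Eb–G.
Root = A; 5th = Eb.
A up to Eb is 6 semitones, a half step narrower than a perfect fifth, so the interval is diminished.

diminished fifth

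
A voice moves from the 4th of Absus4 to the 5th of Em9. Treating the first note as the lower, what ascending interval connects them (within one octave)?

A6

The 4th of Absus4 is Db; the 5th of Em9 is B.
From Db to B: 10 semitones over a sixth = augmented.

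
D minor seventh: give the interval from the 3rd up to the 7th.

The chord tones of D-7 are D, F, A, C.
3rd = F; 7th = C.
From F to C is 7 semitones, exactly the perfect fifth.

P5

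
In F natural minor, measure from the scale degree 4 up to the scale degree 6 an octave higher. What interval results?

F natural minor: F G A♭ B♭ C D♭ E♭.
So we need the interval from B♭ up to D♭.
B♭ up to D♭ is 15 semitones, a half step narrower than a major tenth, so the interval is minor.

m10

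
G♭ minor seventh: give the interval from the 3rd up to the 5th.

M3

Spelling the chord: G♭, B𝄫, D♭, F♭.
The 3rd is B𝄫 and the 5th is D♭.
From B𝄫 to D♭ is 4 semitones, exactly the major third.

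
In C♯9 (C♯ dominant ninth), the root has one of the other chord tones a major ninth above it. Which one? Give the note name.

Spelling the chord: C♯, E♯, G♯, B, D♯.
The root is C♯. A major ninth above C♯ is D♯.
D♯ is the chord's 9th.

D#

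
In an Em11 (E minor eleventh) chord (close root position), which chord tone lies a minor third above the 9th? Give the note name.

A

The chord tones of Em11 (E minor eleventh) are E–G–B–D–F♯–A.
The 9th is F♯. A minor third above F♯ is A.
A is the chord's 11th.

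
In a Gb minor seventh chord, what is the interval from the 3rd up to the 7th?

Gbm7 (Gb minor seventh) is spelled Gb Bbb Db Fb.
That puts Bbb below Fb.
Bbb up to Fb spans 5 letter names and 7 semitones — a perfect fifth.

perfect 5th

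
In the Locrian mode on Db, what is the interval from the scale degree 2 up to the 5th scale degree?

Spelling the Locrian mode on Db: Db Ebb Fb Gb Abb Bbb Cb.
So we need the interval from Ebb up to Abb.
From Ebb to Abb is 5 semitones, exactly the perfect fourth.

perfect fourth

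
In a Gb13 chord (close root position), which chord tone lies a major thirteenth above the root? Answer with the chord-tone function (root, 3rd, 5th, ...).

Spelling the chord: Gb, Bb, Db, Fb, Ab, Eb.
The root is Gb. A major thirteenth above Gb is Eb.
Eb is the chord's 13th.

13th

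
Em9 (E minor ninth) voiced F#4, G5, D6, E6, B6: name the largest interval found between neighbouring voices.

minor 9th

Adjacent intervals: F#4→G5 = minor ninth; G5→D6 = perfect fifth; D6→E6 = major second; E6→B6 = perfect fifth.
The largest is F#4 to G5, a minor ninth (13 semitones).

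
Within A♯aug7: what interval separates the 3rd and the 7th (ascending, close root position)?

A♯+7 is spelled A♯–C𝄪–E𝄪–G♯.
3rd = C𝄪; 7th = G♯.
From C𝄪 to G♯: 6 semitones over a fifth = diminished.
That tritone between 3rd and 7th is what gives the dominant seventh its pull toward resolution.

d5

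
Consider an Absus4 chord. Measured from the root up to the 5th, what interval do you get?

The chord tones of Absus4 (Ab sus4) are Ab–Db–Eb.
So we need the interval from Ab up to Eb.
Counting 5 letters and 7 half steps from Ab gives a perfect fifth.

perfect 5th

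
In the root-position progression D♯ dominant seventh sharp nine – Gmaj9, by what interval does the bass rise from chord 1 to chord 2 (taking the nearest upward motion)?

The roots are D♯ and G.
From D♯ to G: 4 semitones over a fourth = diminished.

diminished fourth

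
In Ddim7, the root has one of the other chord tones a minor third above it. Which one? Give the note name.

Ddim7 (D diminished seventh): D-F-Ab-Cb.
The root is D. A minor third above D is F.
F is the chord's 3rd.

F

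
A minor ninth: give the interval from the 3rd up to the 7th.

P5

Spelling the chord: A-C-E-G-B.
The 3rd is C and the 7th is G.
From C to G is 7 semitones, exactly the perfect fifth.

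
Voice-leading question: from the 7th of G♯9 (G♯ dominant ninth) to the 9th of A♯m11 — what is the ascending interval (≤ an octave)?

G♯9 (G♯ dominant ninth) has F♯ as its 7th, and A♯m11 has B♯ as its 9th.
From F♯ to B♯: 6 semitones over a fourth = augmented.

augmented fourth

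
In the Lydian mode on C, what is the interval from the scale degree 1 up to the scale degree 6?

major sixth

Spelling the Lydian mode on C: C D E F# G A B.
So we need the interval from C up to A.
Counting 6 letters and 9 half steps from C gives a major sixth.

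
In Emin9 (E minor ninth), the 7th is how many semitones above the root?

The chord tones of Em9 are E, G, B, D, F#.
E to D is a minor seventh: 10 semitones.

10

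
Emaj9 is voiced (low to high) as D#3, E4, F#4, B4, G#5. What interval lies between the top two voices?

Those voices are B4 and G#5.
From B to G# is 9 semitones, exactly the major sixth.

M6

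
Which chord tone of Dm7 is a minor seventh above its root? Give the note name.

The chord tones of Dm7 are D–F–A–C.
The root is D. A minor seventh above D is C.
C is the chord's 7th.

C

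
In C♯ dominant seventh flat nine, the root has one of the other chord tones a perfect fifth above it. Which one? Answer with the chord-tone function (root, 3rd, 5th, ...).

5th

C♯7b9 (C♯ dominant seventh flat nine) is spelled C♯–E♯–G♯–B–D.
The root is C♯. A perfect fifth above C♯ is G♯.
G♯ is the chord's 5th.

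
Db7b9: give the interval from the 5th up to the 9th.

The chord tones of Db dominant seventh flat nine are Db, F, Ab, Cb, Ebb.
That puts Ab below Ebb.
Ab up to Ebb is 6 semitones, a half step narrower than a perfect fifth, so the interval is diminished.

diminished 5th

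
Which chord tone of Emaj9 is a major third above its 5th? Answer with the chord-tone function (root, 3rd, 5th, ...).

7th

Emaj9 (E major ninth) is spelled E-G#-B-D#-F#.
The 5th is B. A major third above B is D#.
D# is the chord's 7th.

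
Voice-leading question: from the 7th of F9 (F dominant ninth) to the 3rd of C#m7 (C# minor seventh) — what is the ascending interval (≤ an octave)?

The 7th of F9 (F dominant ninth) is Eb; the 3rd of C#m7 (C# minor seventh) is E.
From Eb to E: 1 semitone over a unison = augmented.

augmented unison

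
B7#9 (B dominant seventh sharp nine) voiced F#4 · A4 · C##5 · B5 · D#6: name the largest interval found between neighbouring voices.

Adjacent intervals: F#4→A4 = minor third; A4→C##5 = augmented third; C##5→B5 = diminished seventh; B5→D#6 = major third.
The largest is C##5 to B5, a diminished seventh (9 semitones).

diminished seventh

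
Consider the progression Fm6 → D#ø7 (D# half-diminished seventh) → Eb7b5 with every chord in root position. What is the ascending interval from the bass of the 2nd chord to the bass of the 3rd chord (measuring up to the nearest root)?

The roots are D# and Eb.
2 letter names make it a second; at 0 semitones (a whole step narrower than major) the quality is diminished.

diminished second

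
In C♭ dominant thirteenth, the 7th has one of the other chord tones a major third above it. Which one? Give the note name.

C♭13: C♭, E♭, G♭, B𝄫, D♭, A♭.
The 7th is B𝄫. A major third above B𝄫 is D♭.
D♭ is the chord's 9th.

Db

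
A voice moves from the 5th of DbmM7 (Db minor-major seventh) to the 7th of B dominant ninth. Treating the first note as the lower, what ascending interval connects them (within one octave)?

DbmM7 (Db minor-major seventh) has Ab as its 5th, and B dominant ninth has A as its 7th.
From Ab to A: 1 semitone over a unison = augmented.

augmented 1st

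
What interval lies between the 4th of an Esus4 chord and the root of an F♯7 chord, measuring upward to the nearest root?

major sixth

Esus4 has A as its 4th, and F♯7 has F♯ as its root.
From A to F♯ is 9 semitones, exactly the major sixth.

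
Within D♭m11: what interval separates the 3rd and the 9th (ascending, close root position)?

Spelling the chord: D♭–F♭–A♭–C♭–E♭–G♭.
So we need the interval from F♭ up to E♭.
F♭ up to E♭ spans 7 letter names and 11 semitones — a major seventh.

major seventh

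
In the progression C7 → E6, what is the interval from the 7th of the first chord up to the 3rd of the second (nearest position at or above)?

augmented sixth

C7 has Bb as its 7th, and E6 has G# as its 3rd.
Bb up to G# is 10 semitones, a half step wider than a major sixth, so the interval is augmented.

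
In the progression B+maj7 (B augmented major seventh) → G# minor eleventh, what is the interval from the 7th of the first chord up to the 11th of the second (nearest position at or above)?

The 7th of B+maj7 (B augmented major seventh) is A#; the 11th of G# minor eleventh is C#.
A# up to C# is 3 semitones, a half step narrower than a major third, so the interval is minor.

minor third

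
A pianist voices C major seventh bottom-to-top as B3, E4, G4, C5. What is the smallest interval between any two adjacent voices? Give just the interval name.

minor third

Adjacent intervals: B3→E4 = perfect fourth; E4→G4 = minor third; G4→C5 = perfect fourth.
The smallest is E4 to G4, a minor third (3 semitones).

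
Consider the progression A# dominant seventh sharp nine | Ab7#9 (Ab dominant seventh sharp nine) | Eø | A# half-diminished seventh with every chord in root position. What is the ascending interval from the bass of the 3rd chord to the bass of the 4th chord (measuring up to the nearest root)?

augmented fourth

The roots are E and A#.
4 letter names make it a fourth; at 6 semitones (a half step wider than perfect) the quality is augmented.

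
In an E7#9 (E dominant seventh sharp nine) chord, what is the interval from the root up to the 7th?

minor seventh

E dominant seventh sharp nine: E-G#-B-D-F##.
The root is E and the 7th is D.
E up to D is 10 semitones, a half step narrower than a major seventh, so the interval is minor.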